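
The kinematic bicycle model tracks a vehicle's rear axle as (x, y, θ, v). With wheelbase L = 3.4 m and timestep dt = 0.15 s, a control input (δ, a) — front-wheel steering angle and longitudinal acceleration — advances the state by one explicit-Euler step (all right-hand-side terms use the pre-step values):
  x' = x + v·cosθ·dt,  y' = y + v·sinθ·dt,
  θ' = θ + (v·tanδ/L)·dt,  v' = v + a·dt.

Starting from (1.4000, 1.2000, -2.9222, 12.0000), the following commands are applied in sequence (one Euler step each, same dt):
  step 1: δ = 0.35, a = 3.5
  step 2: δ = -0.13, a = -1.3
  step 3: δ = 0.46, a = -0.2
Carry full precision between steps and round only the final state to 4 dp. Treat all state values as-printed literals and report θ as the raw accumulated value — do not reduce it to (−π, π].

(-3.8213, -0.5627, -2.5317, 12.3000)

after step 1 (δ=0.35, a=3.5): (-0.356854, 0.808254, -2.728950, 12.525000)
after step 2 (δ=-0.13, a=-1.3): (-2.077909, 0.054815, -2.801192, 12.330000)
after step 3 (δ=0.46, a=-0.2): (-3.821286, -0.562669, -2.531682, 12.300000)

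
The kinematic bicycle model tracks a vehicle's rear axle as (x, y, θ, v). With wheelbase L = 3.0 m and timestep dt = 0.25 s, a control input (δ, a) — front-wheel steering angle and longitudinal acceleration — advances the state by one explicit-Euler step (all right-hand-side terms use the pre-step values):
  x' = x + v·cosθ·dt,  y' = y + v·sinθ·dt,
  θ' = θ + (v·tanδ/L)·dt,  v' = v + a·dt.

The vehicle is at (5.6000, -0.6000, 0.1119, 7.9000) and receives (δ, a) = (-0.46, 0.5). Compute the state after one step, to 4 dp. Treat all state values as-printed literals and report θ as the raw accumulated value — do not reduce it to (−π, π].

x' = 5.6000 + 7.9000·cos(0.1119)·0.25 = 7.5626
y' = -0.6000 + 7.9000·sin(0.1119)·0.25 = -0.3795
θ' = 0.1119 + (7.9000/3.0)·tan(-0.46)·0.25 = -0.2143
v' = 7.9000 + 0.5000·0.25 = 8.0250

(7.5626, -0.3795, -0.2143, 8.0250)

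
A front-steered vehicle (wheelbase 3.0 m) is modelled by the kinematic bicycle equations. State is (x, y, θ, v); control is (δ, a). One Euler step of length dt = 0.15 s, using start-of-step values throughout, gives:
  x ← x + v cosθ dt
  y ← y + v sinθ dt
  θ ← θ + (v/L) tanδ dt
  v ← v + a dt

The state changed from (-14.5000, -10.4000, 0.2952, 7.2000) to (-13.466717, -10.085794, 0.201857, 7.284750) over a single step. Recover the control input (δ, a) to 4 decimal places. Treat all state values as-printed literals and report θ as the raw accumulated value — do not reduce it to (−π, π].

δ = -0.2537, a = 0.5650

a = (v'−v)/dt = (0.084750)/0.15 = 0.5650
Δθ = θ'−θ = -0.093343;  (v·dt/L) = 7.2000·0.15/3.0 = 0.360000
tan δ = Δθ·L/(v·dt) = -0.259286  →  δ = -0.2537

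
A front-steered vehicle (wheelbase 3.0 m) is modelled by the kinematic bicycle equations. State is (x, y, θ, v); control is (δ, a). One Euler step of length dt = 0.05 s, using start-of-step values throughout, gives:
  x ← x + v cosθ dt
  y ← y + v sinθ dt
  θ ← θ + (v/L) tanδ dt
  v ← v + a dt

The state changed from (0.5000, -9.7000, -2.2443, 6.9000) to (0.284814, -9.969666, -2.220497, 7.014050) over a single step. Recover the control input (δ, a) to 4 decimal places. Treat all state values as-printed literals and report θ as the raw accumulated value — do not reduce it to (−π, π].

a = (v'−v)/dt = (0.114050)/0.05 = 2.2810
Δθ = θ'−θ = 0.023803;  (v·dt/L) = 6.9000·0.05/3.0 = 0.115000
tan δ = Δθ·L/(v·dt) = 0.206983  →  δ = 0.2041

δ = 0.2041, a = 2.2810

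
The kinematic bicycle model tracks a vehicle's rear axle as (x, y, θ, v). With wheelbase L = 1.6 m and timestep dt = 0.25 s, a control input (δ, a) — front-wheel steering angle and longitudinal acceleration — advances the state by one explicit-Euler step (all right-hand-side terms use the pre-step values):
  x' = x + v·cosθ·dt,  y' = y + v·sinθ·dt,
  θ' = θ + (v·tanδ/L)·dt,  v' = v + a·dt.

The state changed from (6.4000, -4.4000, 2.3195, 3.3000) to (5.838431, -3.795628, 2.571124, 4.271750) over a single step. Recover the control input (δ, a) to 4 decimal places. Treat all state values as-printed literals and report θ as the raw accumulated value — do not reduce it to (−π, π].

a = (v'−v)/dt = (0.971750)/0.25 = 3.8870
Δθ = θ'−θ = 0.251624;  (v·dt/L) = 3.3000·0.25/1.6 = 0.515625
tan δ = Δθ·L/(v·dt) = 0.487998  →  δ = 0.4540

δ = 0.4540, a = 3.8870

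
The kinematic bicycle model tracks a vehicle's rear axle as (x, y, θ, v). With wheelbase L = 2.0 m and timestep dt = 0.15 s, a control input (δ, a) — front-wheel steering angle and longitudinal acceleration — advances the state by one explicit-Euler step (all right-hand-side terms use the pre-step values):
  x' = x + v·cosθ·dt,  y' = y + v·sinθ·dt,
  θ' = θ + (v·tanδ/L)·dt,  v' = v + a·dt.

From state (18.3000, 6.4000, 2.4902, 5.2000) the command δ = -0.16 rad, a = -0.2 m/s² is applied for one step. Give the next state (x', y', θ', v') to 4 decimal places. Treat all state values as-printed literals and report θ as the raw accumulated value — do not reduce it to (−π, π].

(17.6797, 6.8729, 2.4273, 5.1700)

x' = 18.3000 + 5.2000·cos(2.4902)·0.15 = 17.6797
y' = 6.4000 + 5.2000·sin(2.4902)·0.15 = 6.8729
θ' = 2.4902 + (5.2000/2.0)·tan(-0.16)·0.15 = 2.4273
v' = 5.2000 − 0.2000·0.15 = 5.1700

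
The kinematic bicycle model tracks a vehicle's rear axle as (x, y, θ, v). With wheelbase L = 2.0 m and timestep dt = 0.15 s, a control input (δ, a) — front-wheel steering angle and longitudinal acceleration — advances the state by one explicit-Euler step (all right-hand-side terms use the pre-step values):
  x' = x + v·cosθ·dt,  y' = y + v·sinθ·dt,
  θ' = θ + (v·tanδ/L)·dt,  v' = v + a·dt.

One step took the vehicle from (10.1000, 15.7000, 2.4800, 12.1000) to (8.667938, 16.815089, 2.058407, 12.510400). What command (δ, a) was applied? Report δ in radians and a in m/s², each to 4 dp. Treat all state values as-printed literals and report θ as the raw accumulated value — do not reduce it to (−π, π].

a = (v'−v)/dt = (0.410400)/0.15 = 2.7360
Δθ = θ'−θ = -0.421593;  (v·dt/L) = 12.1000·0.15/2.0 = 0.907500
tan δ = Δθ·L/(v·dt) = -0.464565  →  δ = -0.4349

δ = -0.4349, a = 2.7360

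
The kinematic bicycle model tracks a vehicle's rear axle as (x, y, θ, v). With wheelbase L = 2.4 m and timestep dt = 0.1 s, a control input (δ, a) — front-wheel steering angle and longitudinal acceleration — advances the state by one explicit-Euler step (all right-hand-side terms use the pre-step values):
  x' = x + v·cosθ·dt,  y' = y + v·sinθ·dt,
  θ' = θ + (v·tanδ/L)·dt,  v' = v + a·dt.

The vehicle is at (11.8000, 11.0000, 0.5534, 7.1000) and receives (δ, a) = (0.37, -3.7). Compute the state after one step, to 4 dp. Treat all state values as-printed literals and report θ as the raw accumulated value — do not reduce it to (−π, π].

(12.4040, 11.3732, 0.6681, 6.7300)

x' = 11.8000 + 7.1000·cos(0.5534)·0.1 = 12.4040
y' = 11.0000 + 7.1000·sin(0.5534)·0.1 = 11.3732
θ' = 0.5534 + (7.1000/2.4)·tan(0.37)·0.1 = 0.6681
v' = 7.1000 − 3.7000·0.1 = 6.7300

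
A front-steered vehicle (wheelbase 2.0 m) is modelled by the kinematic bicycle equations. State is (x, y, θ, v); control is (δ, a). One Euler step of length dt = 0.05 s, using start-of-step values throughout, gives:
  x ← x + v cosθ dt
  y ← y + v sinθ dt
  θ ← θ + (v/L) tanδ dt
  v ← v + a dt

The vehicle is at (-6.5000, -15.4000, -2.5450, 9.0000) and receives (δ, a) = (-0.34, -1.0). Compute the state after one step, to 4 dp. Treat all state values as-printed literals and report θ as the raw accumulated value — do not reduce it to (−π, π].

x' = -6.5000 + 9.0000·cos(-2.5450)·0.05 = -6.8723
y' = -15.4000 + 9.0000·sin(-2.5450)·0.05 = -15.6528
θ' = -2.5450 + (9.0000/2.0)·tan(-0.34)·0.05 = -2.6246
v' = 9.0000 − 1.0000·0.05 = 8.9500

(-6.8723, -15.6528, -2.6246, 8.9500)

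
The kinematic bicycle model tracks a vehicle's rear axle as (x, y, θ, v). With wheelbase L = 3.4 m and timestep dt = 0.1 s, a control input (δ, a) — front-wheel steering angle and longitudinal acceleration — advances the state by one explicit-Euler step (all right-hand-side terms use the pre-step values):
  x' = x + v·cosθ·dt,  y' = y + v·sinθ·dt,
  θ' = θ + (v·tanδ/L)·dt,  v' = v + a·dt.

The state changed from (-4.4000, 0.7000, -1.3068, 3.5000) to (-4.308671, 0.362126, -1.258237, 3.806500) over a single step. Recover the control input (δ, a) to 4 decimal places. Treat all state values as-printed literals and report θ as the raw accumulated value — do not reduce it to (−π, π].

a = (v'−v)/dt = (0.306500)/0.1 = 3.0650
Δθ = θ'−θ = 0.048563;  (v·dt/L) = 3.5000·0.1/3.4 = 0.102941
tan δ = Δθ·L/(v·dt) = 0.471755  →  δ = 0.4408

δ = 0.4408, a = 3.0650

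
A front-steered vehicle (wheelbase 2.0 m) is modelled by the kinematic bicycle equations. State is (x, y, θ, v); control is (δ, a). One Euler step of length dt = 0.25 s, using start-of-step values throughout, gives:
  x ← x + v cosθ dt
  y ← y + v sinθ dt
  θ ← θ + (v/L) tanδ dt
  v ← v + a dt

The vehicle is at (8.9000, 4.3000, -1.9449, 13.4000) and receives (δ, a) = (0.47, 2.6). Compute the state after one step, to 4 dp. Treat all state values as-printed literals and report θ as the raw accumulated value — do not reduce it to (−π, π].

(7.6758, 1.1817, -1.0941, 14.0500)

x' = 8.9000 + 13.4000·cos(-1.9449)·0.25 = 7.6758
y' = 4.3000 + 13.4000·sin(-1.9449)·0.25 = 1.1817
θ' = -1.9449 + (13.4000/2.0)·tan(0.47)·0.25 = -1.0941
v' = 13.4000 + 2.6000·0.25 = 14.0500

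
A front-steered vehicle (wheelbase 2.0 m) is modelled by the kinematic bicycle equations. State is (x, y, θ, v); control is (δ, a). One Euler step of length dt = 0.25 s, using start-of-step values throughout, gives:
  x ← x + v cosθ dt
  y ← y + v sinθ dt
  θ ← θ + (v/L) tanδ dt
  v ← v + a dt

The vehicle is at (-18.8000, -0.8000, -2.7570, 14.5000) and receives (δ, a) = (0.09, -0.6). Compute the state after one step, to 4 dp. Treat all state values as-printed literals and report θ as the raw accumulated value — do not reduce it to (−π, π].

(-22.1602, -2.1600, -2.5934, 14.3500)

x' = -18.8000 + 14.5000·cos(-2.7570)·0.25 = -22.1602
y' = -0.8000 + 14.5000·sin(-2.7570)·0.25 = -2.1600
θ' = -2.7570 + (14.5000/2.0)·tan(0.09)·0.25 = -2.5934
v' = 14.5000 − 0.6000·0.25 = 14.3500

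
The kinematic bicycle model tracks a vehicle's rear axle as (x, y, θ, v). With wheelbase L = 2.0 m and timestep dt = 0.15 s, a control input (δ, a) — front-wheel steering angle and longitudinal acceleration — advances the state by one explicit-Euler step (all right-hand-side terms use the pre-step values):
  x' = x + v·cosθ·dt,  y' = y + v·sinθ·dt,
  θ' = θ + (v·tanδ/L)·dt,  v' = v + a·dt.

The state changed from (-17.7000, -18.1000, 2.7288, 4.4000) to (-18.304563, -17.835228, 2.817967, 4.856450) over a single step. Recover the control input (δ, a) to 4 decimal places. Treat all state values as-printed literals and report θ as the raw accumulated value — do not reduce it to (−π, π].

a = (v'−v)/dt = (0.456450)/0.15 = 3.0430
Δθ = θ'−θ = 0.089167;  (v·dt/L) = 4.4000·0.15/2.0 = 0.330000
tan δ = Δθ·L/(v·dt) = 0.270203  →  δ = 0.2639

δ = 0.2639, a = 3.0430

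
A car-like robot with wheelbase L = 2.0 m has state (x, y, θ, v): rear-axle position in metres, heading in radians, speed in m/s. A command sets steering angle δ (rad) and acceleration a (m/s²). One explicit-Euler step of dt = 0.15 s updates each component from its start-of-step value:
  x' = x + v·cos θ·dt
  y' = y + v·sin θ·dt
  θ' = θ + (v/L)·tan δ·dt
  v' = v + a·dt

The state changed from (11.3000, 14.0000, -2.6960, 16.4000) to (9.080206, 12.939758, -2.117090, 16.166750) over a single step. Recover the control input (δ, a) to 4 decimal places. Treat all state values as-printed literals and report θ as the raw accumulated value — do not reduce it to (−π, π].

δ = 0.4399, a = -1.5550

a = (v'−v)/dt = (-0.233250)/0.15 = -1.5550
Δθ = θ'−θ = 0.578910;  (v·dt/L) = 16.4000·0.15/2.0 = 1.230000
tan δ = Δθ·L/(v·dt) = 0.470659  →  δ = 0.4399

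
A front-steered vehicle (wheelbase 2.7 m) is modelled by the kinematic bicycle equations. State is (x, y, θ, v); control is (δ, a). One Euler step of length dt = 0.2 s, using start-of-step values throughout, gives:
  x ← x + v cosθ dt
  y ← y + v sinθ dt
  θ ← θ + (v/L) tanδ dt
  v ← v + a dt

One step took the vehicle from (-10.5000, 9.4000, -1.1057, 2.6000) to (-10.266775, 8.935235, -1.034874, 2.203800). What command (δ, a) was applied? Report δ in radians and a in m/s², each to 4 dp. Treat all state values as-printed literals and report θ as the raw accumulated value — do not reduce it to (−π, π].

δ = 0.3524, a = -1.9810

a = (v'−v)/dt = (-0.396200)/0.2 = -1.9810
Δθ = θ'−θ = 0.070826;  (v·dt/L) = 2.6000·0.2/2.7 = 0.192593
tan δ = Δθ·L/(v·dt) = 0.367750  →  δ = 0.3524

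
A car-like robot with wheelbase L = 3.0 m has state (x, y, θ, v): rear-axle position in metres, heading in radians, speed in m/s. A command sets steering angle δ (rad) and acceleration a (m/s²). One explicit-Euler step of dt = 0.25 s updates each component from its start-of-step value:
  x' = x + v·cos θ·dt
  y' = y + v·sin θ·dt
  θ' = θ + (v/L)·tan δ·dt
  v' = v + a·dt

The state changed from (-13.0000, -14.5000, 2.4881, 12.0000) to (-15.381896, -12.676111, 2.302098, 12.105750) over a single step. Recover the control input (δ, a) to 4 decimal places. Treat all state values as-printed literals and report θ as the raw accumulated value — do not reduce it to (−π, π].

a = (v'−v)/dt = (0.105750)/0.25 = 0.4230
Δθ = θ'−θ = -0.186002;  (v·dt/L) = 12.0000·0.25/3.0 = 1.000000
tan δ = Δθ·L/(v·dt) = -0.186002  →  δ = -0.1839

δ = -0.1839, a = 0.4230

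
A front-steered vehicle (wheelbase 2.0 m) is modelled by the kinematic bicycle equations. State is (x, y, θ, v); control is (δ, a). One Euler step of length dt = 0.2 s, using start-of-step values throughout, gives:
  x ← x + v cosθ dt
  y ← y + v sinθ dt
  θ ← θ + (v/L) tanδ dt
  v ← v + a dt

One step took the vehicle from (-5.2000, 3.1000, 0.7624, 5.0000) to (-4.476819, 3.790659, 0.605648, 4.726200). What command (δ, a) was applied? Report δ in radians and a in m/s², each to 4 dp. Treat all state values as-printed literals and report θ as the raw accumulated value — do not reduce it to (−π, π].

δ = -0.3038, a = -1.3690

a = (v'−v)/dt = (-0.273800)/0.2 = -1.3690
Δθ = θ'−θ = -0.156752;  (v·dt/L) = 5.0000·0.2/2.0 = 0.500000
tan δ = Δθ·L/(v·dt) = -0.313504  →  δ = -0.3038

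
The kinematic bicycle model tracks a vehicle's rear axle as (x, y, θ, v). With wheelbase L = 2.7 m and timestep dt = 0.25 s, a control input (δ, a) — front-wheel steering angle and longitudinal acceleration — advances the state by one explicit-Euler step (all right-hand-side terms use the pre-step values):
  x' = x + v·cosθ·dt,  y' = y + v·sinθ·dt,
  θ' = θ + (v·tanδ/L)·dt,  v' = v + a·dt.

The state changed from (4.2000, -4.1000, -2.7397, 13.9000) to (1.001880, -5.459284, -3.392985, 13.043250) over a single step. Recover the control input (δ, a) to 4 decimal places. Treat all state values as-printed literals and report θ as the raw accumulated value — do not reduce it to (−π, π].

a = (v'−v)/dt = (-0.856750)/0.25 = -3.4270
Δθ = θ'−θ = -0.653285;  (v·dt/L) = 13.9000·0.25/2.7 = 1.287037
tan δ = Δθ·L/(v·dt) = -0.507588  →  δ = -0.4697

δ = -0.4697, a = -3.4270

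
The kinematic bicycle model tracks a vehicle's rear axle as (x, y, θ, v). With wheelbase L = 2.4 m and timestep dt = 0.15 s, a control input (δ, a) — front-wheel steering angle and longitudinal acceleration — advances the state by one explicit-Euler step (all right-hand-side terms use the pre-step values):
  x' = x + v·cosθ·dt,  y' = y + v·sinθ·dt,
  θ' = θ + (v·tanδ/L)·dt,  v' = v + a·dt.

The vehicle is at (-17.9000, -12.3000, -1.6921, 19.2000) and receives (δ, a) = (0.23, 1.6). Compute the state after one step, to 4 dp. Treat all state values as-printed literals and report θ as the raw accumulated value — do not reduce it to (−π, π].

x' = -17.9000 + 19.2000·cos(-1.6921)·0.15 = -18.2485
y' = -12.3000 + 19.2000·sin(-1.6921)·0.15 = -15.1588
θ' = -1.6921 + (19.2000/2.4)·tan(0.23)·0.15 = -1.4111
v' = 19.2000 + 1.6000·0.15 = 19.4400

(-18.2485, -15.1588, -1.4111, 19.4400)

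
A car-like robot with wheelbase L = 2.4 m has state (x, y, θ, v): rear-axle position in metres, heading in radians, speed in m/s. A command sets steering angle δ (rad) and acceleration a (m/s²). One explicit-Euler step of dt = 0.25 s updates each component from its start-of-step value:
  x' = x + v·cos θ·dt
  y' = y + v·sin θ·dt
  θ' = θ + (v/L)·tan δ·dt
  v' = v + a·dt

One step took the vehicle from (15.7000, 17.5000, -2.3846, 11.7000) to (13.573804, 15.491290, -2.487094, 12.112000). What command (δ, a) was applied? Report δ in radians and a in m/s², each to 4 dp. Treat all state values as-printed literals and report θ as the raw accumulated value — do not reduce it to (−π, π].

δ = -0.0839, a = 1.6480

a = (v'−v)/dt = (0.412000)/0.25 = 1.6480
Δθ = θ'−θ = -0.102494;  (v·dt/L) = 11.7000·0.25/2.4 = 1.218750
tan δ = Δθ·L/(v·dt) = -0.084098  →  δ = -0.0839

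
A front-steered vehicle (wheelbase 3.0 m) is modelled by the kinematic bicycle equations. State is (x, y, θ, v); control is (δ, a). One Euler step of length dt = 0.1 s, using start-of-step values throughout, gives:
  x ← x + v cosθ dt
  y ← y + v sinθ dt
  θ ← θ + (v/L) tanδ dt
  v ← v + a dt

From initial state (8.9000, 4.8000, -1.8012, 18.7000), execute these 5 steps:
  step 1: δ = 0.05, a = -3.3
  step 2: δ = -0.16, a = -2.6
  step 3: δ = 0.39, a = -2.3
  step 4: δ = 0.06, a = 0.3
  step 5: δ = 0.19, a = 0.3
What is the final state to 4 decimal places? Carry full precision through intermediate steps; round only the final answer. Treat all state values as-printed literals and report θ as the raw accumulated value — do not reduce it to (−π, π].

after step 1 (δ=0.05, a=-3.3): (8.472947, 2.979416, -1.770007, 18.370000)
after step 2 (δ=-0.16, a=-2.6): (8.109412, 1.178746, -1.868825, 18.110000)
after step 3 (δ=0.39, a=-2.3): (7.577636, -0.552419, -1.620685, 17.880000)
after step 4 (δ=0.06, a=0.3): (7.488472, -2.338195, -1.584882, 17.910000)
after step 5 (δ=0.19, a=0.3): (7.463245, -4.129017, -1.470067, 17.940000)

(7.4632, -4.1290, -1.4701, 17.9400)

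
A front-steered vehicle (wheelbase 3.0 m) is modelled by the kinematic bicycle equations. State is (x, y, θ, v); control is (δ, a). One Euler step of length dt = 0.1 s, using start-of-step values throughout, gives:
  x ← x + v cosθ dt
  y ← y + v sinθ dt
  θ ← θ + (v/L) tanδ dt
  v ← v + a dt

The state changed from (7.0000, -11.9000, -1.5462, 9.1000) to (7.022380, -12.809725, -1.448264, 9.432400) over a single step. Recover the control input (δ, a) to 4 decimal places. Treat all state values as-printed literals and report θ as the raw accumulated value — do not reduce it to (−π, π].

a = (v'−v)/dt = (0.332400)/0.1 = 3.3240
Δθ = θ'−θ = 0.097936;  (v·dt/L) = 9.1000·0.1/3.0 = 0.303333
tan δ = Δθ·L/(v·dt) = 0.322866  →  δ = 0.3123

δ = 0.3123, a = 3.3240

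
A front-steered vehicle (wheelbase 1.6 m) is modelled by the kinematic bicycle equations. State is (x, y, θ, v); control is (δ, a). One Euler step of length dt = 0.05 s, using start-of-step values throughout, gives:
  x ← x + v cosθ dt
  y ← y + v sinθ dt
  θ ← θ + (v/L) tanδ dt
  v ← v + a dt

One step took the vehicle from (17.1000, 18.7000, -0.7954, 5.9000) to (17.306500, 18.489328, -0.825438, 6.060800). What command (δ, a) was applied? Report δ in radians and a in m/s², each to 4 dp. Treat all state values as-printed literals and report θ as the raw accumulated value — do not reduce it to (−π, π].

a = (v'−v)/dt = (0.160800)/0.05 = 3.2160
Δθ = θ'−θ = -0.030038;  (v·dt/L) = 5.9000·0.05/1.6 = 0.184375
tan δ = Δθ·L/(v·dt) = -0.162918  →  δ = -0.1615

δ = -0.1615, a = 3.2160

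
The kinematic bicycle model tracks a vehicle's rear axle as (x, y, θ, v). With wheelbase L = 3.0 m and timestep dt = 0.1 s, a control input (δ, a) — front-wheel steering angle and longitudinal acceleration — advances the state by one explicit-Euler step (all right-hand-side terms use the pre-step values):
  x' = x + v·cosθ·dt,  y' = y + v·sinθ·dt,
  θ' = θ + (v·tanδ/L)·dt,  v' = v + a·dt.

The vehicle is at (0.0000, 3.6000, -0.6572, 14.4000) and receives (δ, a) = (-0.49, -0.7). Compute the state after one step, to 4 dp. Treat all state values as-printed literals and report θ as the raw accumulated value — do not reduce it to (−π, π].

x' = 0.0000 + 14.4000·cos(-0.6572)·0.1 = 1.1401
y' = 3.6000 + 14.4000·sin(-0.6572)·0.1 = 2.7203
θ' = -0.6572 + (14.4000/3.0)·tan(-0.49)·0.1 = -0.9132
v' = 14.4000 − 0.7000·0.1 = 14.3300

(1.1401, 2.7203, -0.9132, 14.3300)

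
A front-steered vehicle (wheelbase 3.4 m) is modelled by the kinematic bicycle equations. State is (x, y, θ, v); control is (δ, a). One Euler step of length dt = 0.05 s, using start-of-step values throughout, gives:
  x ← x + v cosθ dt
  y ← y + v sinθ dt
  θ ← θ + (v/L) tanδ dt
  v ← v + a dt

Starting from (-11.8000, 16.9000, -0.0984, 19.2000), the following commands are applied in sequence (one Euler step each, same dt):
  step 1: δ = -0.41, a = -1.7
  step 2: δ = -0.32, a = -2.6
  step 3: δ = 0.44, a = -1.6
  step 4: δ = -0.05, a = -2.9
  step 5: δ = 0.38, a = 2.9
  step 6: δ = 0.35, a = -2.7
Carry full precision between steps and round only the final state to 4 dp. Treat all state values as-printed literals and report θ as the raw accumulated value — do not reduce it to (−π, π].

after step 1 (δ=-0.41, a=-1.7): (-10.844644, 16.805688, -0.221119, 19.115000)
after step 2 (δ=-0.32, a=-2.6): (-9.912164, 16.596071, -0.314274, 18.985000)
after step 3 (δ=0.44, a=-1.6): (-9.009407, 16.302634, -0.182836, 18.905000)
after step 4 (δ=-0.05, a=-2.9): (-8.079913, 16.130769, -0.196748, 18.760000)
after step 5 (δ=0.38, a=2.9): (-7.160009, 15.947407, -0.086558, 18.905000)
after step 6 (δ=0.35, a=-2.7): (-6.218298, 15.865691, 0.014926, 18.770000)

(-6.2183, 15.8657, 0.0149, 18.7700)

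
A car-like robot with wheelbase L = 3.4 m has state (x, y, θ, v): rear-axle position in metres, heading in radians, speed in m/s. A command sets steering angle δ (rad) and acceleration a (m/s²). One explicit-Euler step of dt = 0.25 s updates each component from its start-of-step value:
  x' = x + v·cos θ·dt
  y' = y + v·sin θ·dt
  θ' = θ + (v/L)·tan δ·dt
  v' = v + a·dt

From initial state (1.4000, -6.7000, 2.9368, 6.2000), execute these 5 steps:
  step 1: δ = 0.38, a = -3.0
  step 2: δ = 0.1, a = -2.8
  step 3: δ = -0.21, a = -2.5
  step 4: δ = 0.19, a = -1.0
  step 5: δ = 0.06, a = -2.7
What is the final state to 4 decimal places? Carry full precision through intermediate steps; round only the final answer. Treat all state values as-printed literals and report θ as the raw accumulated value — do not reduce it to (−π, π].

after step 1 (δ=0.38, a=-3.0): (-0.117610, -6.384786, 3.118885, 5.450000)
after step 2 (δ=0.1, a=-2.8): (-1.479759, -6.353849, 3.159093, 4.750000)
after step 3 (δ=-0.21, a=-2.5): (-2.667077, -6.374630, 3.084650, 4.125000)
after step 4 (δ=0.19, a=-1.0): (-3.696655, -6.315939, 3.142982, 3.875000)
after step 5 (δ=0.06, a=-2.7): (-4.665404, -6.317285, 3.160098, 3.200000)

(-4.6654, -6.3173, 3.1601, 3.2000)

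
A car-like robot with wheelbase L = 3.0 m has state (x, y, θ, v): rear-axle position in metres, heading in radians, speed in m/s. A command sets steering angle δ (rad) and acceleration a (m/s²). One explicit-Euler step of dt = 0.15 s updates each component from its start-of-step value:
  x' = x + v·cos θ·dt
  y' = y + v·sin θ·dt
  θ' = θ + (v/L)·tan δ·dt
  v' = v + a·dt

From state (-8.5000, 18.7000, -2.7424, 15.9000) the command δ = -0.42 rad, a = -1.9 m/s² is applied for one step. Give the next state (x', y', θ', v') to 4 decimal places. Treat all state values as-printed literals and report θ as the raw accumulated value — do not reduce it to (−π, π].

(-10.6975, 17.7730, -3.0974, 15.6150)

x' = -8.5000 + 15.9000·cos(-2.7424)·0.15 = -10.6975
y' = 18.7000 + 15.9000·sin(-2.7424)·0.15 = 17.7730
θ' = -2.7424 + (15.9000/3.0)·tan(-0.42)·0.15 = -3.0974
v' = 15.9000 − 1.9000·0.15 = 15.6150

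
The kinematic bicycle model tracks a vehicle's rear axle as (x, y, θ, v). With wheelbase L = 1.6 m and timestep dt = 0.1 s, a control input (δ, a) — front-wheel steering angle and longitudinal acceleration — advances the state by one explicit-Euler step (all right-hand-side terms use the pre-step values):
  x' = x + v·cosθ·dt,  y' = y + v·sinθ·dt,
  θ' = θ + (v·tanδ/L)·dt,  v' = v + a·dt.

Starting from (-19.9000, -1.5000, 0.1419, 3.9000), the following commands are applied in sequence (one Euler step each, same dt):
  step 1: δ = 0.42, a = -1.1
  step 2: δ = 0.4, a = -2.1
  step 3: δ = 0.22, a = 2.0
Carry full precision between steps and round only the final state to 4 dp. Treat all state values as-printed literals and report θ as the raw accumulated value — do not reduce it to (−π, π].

after step 1 (δ=0.42, a=-1.1): (-19.513920, -1.444845, 0.250752, 3.790000)
after step 2 (δ=0.4, a=-2.1): (-19.146773, -1.350802, 0.350901, 3.580000)
after step 3 (δ=0.22, a=2.0): (-18.810588, -1.227742, 0.400936, 3.780000)

(-18.8106, -1.2277, 0.4009, 3.7800)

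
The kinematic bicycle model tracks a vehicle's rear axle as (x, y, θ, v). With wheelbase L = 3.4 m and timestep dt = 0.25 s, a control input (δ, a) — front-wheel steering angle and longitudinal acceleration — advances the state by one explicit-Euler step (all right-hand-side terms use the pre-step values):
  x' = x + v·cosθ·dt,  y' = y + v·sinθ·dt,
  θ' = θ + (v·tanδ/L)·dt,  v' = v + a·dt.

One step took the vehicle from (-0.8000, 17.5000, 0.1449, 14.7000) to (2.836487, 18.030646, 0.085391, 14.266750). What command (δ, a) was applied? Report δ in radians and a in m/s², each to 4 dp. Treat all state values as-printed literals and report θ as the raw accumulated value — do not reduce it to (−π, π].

δ = -0.0550, a = -1.7330

a = (v'−v)/dt = (-0.433250)/0.25 = -1.7330
Δθ = θ'−θ = -0.059509;  (v·dt/L) = 14.7000·0.25/3.4 = 1.080882
tan δ = Δθ·L/(v·dt) = -0.055056  →  δ = -0.0550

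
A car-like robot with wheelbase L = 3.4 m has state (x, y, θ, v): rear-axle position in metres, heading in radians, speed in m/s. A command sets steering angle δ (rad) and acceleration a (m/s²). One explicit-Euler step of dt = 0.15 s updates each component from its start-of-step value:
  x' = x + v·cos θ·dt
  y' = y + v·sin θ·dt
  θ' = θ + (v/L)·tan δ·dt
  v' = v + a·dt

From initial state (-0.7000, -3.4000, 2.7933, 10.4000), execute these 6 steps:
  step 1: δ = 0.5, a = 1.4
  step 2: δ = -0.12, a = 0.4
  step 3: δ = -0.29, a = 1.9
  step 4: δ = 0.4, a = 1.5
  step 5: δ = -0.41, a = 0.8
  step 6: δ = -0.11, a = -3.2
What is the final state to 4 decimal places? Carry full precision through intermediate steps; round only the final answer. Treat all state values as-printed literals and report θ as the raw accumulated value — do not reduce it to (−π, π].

after step 1 (δ=0.5, a=1.4): (-2.166333, -2.867582, 3.043956, 10.610000)
after step 2 (δ=-0.12, a=0.4): (-3.750253, -2.712441, 2.987515, 10.670000)
after step 3 (δ=-0.29, a=1.9): (-5.331792, -2.466814, 2.847041, 10.955000)
after step 4 (δ=0.4, a=1.5): (-6.904272, -1.989761, 3.051381, 11.180000)
after step 5 (δ=-0.41, a=0.8): (-8.574453, -1.838681, 2.837005, 11.300000)
after step 6 (δ=-0.11, a=-3.2): (-10.191433, -1.330351, 2.781945, 10.820000)

(-10.1914, -1.3304, 2.7819, 10.8200)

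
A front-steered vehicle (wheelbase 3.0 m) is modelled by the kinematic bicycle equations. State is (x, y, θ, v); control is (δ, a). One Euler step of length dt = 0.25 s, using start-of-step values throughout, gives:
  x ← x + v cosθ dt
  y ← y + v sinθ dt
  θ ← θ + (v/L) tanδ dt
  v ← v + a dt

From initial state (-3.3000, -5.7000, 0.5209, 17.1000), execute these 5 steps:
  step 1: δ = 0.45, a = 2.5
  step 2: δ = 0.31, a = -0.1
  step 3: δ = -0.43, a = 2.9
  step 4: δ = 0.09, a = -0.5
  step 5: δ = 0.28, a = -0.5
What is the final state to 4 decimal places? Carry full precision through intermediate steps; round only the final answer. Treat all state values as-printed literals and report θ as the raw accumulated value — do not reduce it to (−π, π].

after step 1 (δ=0.45, a=2.5): (0.408014, -3.572499, 1.209253, 17.725000)
after step 2 (δ=0.31, a=-0.1): (1.975426, 0.572280, 1.682404, 17.700000)
after step 3 (δ=-0.43, a=2.9): (1.482587, 4.969749, 1.005938, 18.425000)
after step 4 (δ=0.09, a=-0.5): (3.948295, 8.860485, 1.144500, 18.300000)
after step 5 (δ=0.28, a=-0.5): (5.840066, 13.026037, 1.583020, 18.175000)

(5.8401, 13.0260, 1.5830, 18.1750)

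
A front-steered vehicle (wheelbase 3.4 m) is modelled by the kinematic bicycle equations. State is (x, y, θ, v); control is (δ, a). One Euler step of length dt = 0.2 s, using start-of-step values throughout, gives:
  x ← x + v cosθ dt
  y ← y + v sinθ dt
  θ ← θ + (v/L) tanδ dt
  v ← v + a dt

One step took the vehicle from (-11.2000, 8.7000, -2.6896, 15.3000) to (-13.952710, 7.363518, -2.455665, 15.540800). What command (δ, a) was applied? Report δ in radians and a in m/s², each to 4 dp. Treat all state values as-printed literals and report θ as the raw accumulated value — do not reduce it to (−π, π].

a = (v'−v)/dt = (0.240800)/0.2 = 1.2040
Δθ = θ'−θ = 0.233935;  (v·dt/L) = 15.3000·0.2/3.4 = 0.900000
tan δ = Δθ·L/(v·dt) = 0.259928  →  δ = 0.2543

δ = 0.2543, a = 1.2040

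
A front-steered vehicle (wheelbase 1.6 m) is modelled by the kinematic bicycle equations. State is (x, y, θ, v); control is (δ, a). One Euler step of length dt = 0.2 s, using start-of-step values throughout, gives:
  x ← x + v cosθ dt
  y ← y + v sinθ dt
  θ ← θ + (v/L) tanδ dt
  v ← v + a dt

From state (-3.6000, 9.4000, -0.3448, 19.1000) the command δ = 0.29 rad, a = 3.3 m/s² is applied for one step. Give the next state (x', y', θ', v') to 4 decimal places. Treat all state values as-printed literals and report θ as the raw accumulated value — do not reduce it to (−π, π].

x' = -3.6000 + 19.1000·cos(-0.3448)·0.2 = -0.0048
y' = 9.4000 + 19.1000·sin(-0.3448)·0.2 = 8.1088
θ' = -0.3448 + (19.1000/1.6)·tan(0.29)·0.2 = 0.3677
v' = 19.1000 + 3.3000·0.2 = 19.7600

(-0.0048, 8.1088, 0.3677, 19.7600)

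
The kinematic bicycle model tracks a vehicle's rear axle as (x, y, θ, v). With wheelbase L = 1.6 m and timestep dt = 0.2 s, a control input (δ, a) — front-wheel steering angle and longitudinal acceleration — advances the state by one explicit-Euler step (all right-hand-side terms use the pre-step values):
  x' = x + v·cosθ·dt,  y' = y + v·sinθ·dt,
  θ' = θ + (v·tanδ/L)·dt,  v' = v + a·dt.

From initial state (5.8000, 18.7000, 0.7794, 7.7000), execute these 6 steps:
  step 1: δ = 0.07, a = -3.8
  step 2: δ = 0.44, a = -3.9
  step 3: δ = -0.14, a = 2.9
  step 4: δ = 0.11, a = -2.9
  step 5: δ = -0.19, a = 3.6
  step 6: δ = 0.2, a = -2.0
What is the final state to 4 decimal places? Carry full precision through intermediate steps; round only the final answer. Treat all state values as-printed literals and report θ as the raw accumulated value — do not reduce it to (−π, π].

after step 1 (δ=0.07, a=-3.8): (6.895456, 19.782393, 0.846885, 6.940000)
after step 2 (δ=0.44, a=-3.9): (7.814757, 20.822312, 1.255287, 6.160000)
after step 3 (δ=-0.14, a=2.9): (8.197047, 21.993499, 1.146778, 6.740000)
after step 4 (δ=0.11, a=-2.9): (8.751650, 23.222124, 1.239828, 6.160000)
after step 5 (δ=-0.19, a=3.6): (9.151999, 24.387261, 1.091742, 6.880000)
after step 6 (δ=0.2, a=-2.0): (9.786253, 25.608366, 1.266072, 6.480000)

(9.7863, 25.6084, 1.2661, 6.4800)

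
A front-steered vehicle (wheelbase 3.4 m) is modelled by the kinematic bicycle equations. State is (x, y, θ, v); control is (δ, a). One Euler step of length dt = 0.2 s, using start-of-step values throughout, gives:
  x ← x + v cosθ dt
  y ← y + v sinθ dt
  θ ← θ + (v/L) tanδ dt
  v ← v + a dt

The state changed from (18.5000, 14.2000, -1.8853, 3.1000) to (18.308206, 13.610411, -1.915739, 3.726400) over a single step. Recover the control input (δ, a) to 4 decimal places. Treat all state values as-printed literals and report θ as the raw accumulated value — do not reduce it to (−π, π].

a = (v'−v)/dt = (0.626400)/0.2 = 3.1320
Δθ = θ'−θ = -0.030439;  (v·dt/L) = 3.1000·0.2/3.4 = 0.182353
tan δ = Δθ·L/(v·dt) = -0.166924  →  δ = -0.1654

δ = -0.1654, a = 3.1320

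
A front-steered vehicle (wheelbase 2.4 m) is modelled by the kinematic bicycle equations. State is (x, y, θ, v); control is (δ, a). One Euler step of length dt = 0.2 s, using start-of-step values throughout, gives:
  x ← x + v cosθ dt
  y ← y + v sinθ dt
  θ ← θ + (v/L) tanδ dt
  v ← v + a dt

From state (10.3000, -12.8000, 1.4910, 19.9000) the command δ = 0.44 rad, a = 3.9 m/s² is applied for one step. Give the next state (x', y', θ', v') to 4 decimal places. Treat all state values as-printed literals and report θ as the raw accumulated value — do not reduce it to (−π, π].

(10.6173, -8.8327, 2.2717, 20.6800)

x' = 10.3000 + 19.9000·cos(1.4910)·0.2 = 10.6173
y' = -12.8000 + 19.9000·sin(1.4910)·0.2 = -8.8327
θ' = 1.4910 + (19.9000/2.4)·tan(0.44)·0.2 = 2.2717
v' = 19.9000 + 3.9000·0.2 = 20.6800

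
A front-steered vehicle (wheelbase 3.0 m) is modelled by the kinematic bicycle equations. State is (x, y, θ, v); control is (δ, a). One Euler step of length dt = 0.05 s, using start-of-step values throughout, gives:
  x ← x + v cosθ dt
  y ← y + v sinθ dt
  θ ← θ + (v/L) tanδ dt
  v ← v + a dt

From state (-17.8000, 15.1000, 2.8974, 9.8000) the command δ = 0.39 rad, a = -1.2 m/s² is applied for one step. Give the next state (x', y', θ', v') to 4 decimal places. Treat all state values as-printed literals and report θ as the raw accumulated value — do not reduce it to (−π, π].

(-18.2755, 15.2185, 2.9645, 9.7400)

x' = -17.8000 + 9.8000·cos(2.8974)·0.05 = -18.2755
y' = 15.1000 + 9.8000·sin(2.8974)·0.05 = 15.2185
θ' = 2.8974 + (9.8000/3.0)·tan(0.39)·0.05 = 2.9645
v' = 9.8000 − 1.2000·0.05 = 9.7400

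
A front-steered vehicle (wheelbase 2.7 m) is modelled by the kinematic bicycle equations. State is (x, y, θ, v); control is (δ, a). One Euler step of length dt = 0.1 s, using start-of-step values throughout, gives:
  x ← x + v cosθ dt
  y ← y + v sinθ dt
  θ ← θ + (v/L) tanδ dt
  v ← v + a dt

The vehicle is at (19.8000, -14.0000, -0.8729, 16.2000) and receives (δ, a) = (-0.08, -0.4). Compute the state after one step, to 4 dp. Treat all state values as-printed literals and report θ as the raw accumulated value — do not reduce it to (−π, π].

(20.8410, -15.2412, -0.9210, 16.1600)

x' = 19.8000 + 16.2000·cos(-0.8729)·0.1 = 20.8410
y' = -14.0000 + 16.2000·sin(-0.8729)·0.1 = -15.2412
θ' = -0.8729 + (16.2000/2.7)·tan(-0.08)·0.1 = -0.9210
v' = 16.2000 − 0.4000·0.1 = 16.1600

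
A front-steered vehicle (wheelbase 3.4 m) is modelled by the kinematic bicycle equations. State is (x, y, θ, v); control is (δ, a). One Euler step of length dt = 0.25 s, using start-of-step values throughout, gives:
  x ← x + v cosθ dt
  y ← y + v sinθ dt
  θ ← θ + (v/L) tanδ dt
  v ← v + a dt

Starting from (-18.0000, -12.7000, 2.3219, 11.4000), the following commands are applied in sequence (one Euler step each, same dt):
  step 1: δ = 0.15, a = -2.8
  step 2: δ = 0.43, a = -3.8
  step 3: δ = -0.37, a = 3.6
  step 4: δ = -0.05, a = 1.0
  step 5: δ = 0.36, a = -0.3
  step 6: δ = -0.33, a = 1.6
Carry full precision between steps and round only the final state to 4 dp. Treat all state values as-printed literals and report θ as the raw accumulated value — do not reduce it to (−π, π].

after step 1 (δ=0.15, a=-2.8): (-19.944971, -10.616832, 2.448587, 10.700000)
after step 2 (δ=0.43, a=-3.8): (-22.002927, -8.907902, 2.809414, 9.750000)
after step 3 (δ=-0.37, a=3.6): (-24.307178, -8.113024, 2.531350, 10.650000)
after step 4 (δ=-0.05, a=1.0): (-26.489121, -6.587235, 2.492163, 10.900000)
after step 5 (δ=0.36, a=-0.3): (-28.659389, -4.939340, 2.793839, 10.825000)
after step 6 (δ=-0.33, a=1.6): (-31.203645, -4.017085, 2.521204, 11.225000)

(-31.2036, -4.0171, 2.5212, 11.2250)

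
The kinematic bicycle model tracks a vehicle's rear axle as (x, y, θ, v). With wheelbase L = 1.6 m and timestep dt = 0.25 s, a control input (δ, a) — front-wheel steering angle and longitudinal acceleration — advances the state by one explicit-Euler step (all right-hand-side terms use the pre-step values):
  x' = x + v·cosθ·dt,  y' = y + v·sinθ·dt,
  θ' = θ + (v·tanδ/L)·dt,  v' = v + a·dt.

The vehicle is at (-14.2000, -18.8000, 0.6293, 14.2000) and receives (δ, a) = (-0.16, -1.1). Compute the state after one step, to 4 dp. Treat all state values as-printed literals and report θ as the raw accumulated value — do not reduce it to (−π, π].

x' = -14.2000 + 14.2000·cos(0.6293)·0.25 = -11.3300
y' = -18.8000 + 14.2000·sin(0.6293)·0.25 = -16.7105
θ' = 0.6293 + (14.2000/1.6)·tan(-0.16)·0.25 = 0.2712
v' = 14.2000 − 1.1000·0.25 = 13.9250

(-11.3300, -16.7105, 0.2712, 13.9250)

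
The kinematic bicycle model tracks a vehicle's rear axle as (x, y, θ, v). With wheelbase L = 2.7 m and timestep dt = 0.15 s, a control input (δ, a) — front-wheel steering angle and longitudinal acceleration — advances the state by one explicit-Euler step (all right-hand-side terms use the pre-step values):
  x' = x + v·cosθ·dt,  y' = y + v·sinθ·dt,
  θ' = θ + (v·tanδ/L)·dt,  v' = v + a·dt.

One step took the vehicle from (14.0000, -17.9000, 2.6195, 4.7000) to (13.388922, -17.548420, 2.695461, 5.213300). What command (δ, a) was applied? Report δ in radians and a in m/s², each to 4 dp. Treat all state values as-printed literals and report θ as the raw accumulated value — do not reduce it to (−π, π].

a = (v'−v)/dt = (0.513300)/0.15 = 3.4220
Δθ = θ'−θ = 0.075961;  (v·dt/L) = 4.7000·0.15/2.7 = 0.261111
tan δ = Δθ·L/(v·dt) = 0.290914  →  δ = 0.2831

δ = 0.2831, a = 3.4220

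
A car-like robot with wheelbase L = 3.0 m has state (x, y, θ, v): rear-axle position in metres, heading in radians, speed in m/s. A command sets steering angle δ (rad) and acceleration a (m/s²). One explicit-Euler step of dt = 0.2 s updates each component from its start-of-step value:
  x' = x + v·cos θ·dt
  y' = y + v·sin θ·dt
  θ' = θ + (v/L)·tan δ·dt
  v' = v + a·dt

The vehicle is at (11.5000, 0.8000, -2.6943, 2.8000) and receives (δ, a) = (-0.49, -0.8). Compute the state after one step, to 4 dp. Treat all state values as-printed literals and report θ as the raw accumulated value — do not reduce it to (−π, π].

x' = 11.5000 + 2.8000·cos(-2.6943)·0.2 = 10.9951
y' = 0.8000 + 2.8000·sin(-2.6943)·0.2 = 0.5578
θ' = -2.6943 + (2.8000/3.0)·tan(-0.49)·0.2 = -2.7939
v' = 2.8000 − 0.8000·0.2 = 2.6400

(10.9951, 0.5578, -2.7939, 2.6400)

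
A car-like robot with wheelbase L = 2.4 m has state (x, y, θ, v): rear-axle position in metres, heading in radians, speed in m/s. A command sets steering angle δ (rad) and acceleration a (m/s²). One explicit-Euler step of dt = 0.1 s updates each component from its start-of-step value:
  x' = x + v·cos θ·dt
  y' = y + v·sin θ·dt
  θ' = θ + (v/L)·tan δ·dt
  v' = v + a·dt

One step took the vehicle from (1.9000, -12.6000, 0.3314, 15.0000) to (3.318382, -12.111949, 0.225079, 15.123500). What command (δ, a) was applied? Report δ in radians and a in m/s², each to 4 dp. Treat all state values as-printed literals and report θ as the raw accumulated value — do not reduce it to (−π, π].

δ = -0.1685, a = 1.2350

a = (v'−v)/dt = (0.123500)/0.1 = 1.2350
Δθ = θ'−θ = -0.106321;  (v·dt/L) = 15.0000·0.1/2.4 = 0.625000
tan δ = Δθ·L/(v·dt) = -0.170114  →  δ = -0.1685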